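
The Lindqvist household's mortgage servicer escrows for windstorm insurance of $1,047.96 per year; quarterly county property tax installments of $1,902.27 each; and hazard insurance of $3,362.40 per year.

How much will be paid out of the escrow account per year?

$12,019.44

Windstorm insurance: $1,047.96
County property tax: $1,902.27 × 4 = $7,609.08
Hazard insurance: $3,362.40
Yearly total = $1,047.96 + $7,609.08 + $3,362.40 = $12,019.44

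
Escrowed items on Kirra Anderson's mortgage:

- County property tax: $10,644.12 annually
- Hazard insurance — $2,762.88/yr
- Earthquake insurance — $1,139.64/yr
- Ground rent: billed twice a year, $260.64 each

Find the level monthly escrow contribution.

County property tax: $10,644.12/yr
Hazard insurance: $2,762.88/yr
Earthquake insurance: $1,139.64/yr
Ground rent: $260.64 × 2 = $521.28/yr
Annual escrow total = $10,644.12 + $2,762.88 + $1,139.64 + $521.28 = $15,067.92
Base monthly escrow = $15,067.92 / 12 = $1,255.66

$1,255.66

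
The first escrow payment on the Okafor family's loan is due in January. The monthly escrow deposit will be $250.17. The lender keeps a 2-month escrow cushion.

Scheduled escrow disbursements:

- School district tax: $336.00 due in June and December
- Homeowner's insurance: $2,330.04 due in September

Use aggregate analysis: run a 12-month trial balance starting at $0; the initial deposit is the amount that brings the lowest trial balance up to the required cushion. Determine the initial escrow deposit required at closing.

$914.85

Cushion = 2 × $250.17 = $500.34
Trial balance (start $0, +$250.17 each month, − disbursements):
  Jan: +$250.17 → $250.17
  Feb: +$250.17 → $500.34
  Mar: +$250.17 → $750.51
  Apr: +$250.17 → $1,000.68
  May: +$250.17 → $1,250.85
  Jun: +$250.17 − $336.00 → $1,165.02
  Jul: +$250.17 → $1,415.19
  Aug: +$250.17 → $1,665.36
  Sep: +$250.17 − $2,330.04 → -$414.51
  Oct: +$250.17 → -$164.34
  Nov: +$250.17 → $85.83
  Dec: +$250.17 − $336.00 → $0.00
Lowest trial balance = -$414.51 (Sep)
Initial deposit = cushion − low point = $500.34 − (-$414.51) = $914.85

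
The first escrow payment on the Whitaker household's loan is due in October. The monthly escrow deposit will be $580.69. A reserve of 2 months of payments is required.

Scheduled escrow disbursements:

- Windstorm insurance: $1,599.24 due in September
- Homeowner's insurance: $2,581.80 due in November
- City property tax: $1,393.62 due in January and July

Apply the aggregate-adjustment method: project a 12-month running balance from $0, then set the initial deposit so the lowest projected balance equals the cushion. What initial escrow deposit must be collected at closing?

Cushion = 2 × $580.69 = $1,161.38
Trial balance (start $0, +$580.69 each month, − disbursements):
  Oct: +$580.69 → $580.69
  Nov: +$580.69 − $2,581.80 → -$1,420.42
  Dec: +$580.69 → -$839.73
  Jan: +$580.69 − $1,393.62 → -$1,652.66
  Feb: +$580.69 → -$1,071.97
  Mar: +$580.69 → -$491.28
  Apr: +$580.69 → $89.41
  May: +$580.69 → $670.10
  Jun: +$580.69 → $1,250.79
  Jul: +$580.69 − $1,393.62 → $437.86
  Aug: +$580.69 → $1,018.55
  Sep: +$580.69 − $1,599.24 → $0.00
Lowest trial balance = -$1,652.66 (Jan)
Initial deposit = cushion − low point = $1,161.38 − (-$1,652.66) = $2,814.04

$2,814.04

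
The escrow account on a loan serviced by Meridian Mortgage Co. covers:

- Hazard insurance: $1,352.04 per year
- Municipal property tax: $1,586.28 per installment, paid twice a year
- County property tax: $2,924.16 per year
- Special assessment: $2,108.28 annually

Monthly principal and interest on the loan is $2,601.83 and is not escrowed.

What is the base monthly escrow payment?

$796.42

Hazard insurance = $1,352.04 per year
Municipal property tax = $1,586.28 × 2 = $3,172.56 per year
County property tax = $2,924.16 per year
Special assessment = $2,108.28 per year
Total per year = $9,557.04
Per month = $9,557.04 ÷ 12 = $796.42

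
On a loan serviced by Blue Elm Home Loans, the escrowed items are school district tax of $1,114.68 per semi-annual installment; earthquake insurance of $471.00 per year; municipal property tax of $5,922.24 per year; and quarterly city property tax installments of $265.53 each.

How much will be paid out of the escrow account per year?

School district tax = $1,114.68 × 2 = $2,229.36 annually
Earthquake insurance = $471.00 annually
Municipal property tax = $5,922.24 annually
City property tax = $265.53 × 4 = $1,062.12 annually
Annual escrow total = $2,229.36 + $471.00 + $5,922.24 + $1,062.12 = $9,684.72

$9,684.72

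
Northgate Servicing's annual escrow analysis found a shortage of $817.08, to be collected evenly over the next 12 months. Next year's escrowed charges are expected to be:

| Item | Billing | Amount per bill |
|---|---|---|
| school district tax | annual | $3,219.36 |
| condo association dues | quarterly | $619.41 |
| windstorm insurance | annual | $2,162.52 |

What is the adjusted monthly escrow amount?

$723.05

School district tax — $3,219.36/yr
Condo association dues — $619.41 × 4 = $2,477.64/yr
Windstorm insurance — $2,162.52/yr
Combined annual = $3,219.36 + $2,477.64 + $2,162.52 = $7,859.52
Per month = $7,859.52 / 12 = $654.96
Shortage spread = $817.08 ÷ 12 = $68.09/mo
Adjusted monthly = $654.96 + $68.09 = $723.05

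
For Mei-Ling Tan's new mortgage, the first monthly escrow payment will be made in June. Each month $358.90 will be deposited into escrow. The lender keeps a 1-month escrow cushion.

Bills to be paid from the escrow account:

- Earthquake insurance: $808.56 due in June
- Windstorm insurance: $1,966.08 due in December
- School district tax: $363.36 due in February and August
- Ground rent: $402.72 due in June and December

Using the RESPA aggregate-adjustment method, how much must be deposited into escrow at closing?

Cushion = 1 × $358.90 = $358.90
Trial balance (start $0, +$358.90 each month, − disbursements):
  Jun: +$358.90 − $1,211.28 → -$852.38
  Jul: +$358.90 → -$493.48
  Aug: +$358.90 − $363.36 → -$497.94
  Sep: +$358.90 → -$139.04
  Oct: +$358.90 → $219.86
  Nov: +$358.90 → $578.76
  Dec: +$358.90 − $2,368.80 → -$1,431.14
  Jan: +$358.90 → -$1,072.24
  Feb: +$358.90 − $363.36 → -$1,076.70
  Mar: +$358.90 → -$717.80
  Apr: +$358.90 → -$358.90
  May: +$358.90 → $0.00
Lowest trial balance = -$1,431.14 (Dec)
Initial deposit = cushion − low point = $358.90 − (-$1,431.14) = $1,790.04

$1,790.04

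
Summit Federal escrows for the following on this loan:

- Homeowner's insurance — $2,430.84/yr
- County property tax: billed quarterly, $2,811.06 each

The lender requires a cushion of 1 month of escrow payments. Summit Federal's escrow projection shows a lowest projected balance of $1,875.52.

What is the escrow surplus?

Homeowner's insurance — $2,430.84 annually
County property tax — $2,811.06 × 4 = $11,244.24 annually
Yearly total = $2,430.84 + $11,244.24 = $13,675.08
Monthly = $13,675.08 ÷ 12 = $1,139.59
Cushion = 1 × $1,139.59 = $1,139.59
Surplus = $1,875.52 − $1,139.59 = $735.93

$735.93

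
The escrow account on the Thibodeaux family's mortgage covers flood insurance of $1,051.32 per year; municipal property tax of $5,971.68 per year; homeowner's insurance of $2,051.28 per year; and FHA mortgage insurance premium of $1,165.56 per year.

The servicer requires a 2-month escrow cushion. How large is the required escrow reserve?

$1,706.64

Flood insurance — $1,051.32 annually
Municipal property tax — $5,971.68 annually
Homeowner's insurance — $2,051.28 annually
FHA mortgage insurance premium — $1,165.56 annually
Total annual escrow = $10,239.84
Monthly escrow = $10,239.84 ÷ 12 = $853.32
Reserve = 2 × $853.32 = $1,706.64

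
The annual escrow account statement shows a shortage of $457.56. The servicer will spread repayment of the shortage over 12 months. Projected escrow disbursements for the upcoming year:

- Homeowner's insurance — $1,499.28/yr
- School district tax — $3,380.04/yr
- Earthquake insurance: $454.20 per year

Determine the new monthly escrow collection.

Homeowner's insurance: $1,499.28/yr
School district tax: $3,380.04/yr
Earthquake insurance: $454.20/yr
Total annual escrow = $5,333.52
Base monthly escrow = $5,333.52 ÷ 12 = $444.46
Monthly shortage recovery: $457.56 ÷ 12 = $38.13
New monthly escrow = $444.46 + $38.13 = $482.59

$482.59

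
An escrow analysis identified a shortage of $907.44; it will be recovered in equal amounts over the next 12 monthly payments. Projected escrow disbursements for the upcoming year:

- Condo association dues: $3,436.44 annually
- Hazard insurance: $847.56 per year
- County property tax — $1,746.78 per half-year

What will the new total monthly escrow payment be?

$723.75

Condo association dues — $3,436.44 per year
Hazard insurance — $847.56 per year
County property tax — $1,746.78 × 2 = $3,493.56 per year
Total annual escrow = $7,777.56
Monthly escrow = $7,777.56 ÷ 12 = $648.13
Shortage spread = $907.44 / 12 = $75.62/mo
Adjusted monthly = $648.13 + $75.62 = $723.75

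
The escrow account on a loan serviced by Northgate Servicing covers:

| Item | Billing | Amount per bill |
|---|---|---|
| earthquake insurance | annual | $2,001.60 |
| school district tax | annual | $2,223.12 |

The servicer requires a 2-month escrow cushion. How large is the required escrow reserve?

Earthquake insurance: $2,001.60 per year
School district tax: $2,223.12 per year
Annual escrow total = $2,001.60 + $2,223.12 = $4,224.72
Per month = $4,224.72 / 12 = $352.06
Cushion = 2 × $352.06 = $704.12

$704.12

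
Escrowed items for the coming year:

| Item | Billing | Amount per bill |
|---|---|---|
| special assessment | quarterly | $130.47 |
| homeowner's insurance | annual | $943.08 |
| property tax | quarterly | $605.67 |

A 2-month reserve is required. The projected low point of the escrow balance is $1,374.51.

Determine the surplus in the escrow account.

Special assessment: $130.47 × 4 = $521.88
Homeowner's insurance: $943.08
Property tax: $605.67 × 4 = $2,422.68
Total per year = $521.88 + $943.08 + $2,422.68 = $3,887.64
Monthly escrow = $3,887.64 / 12 = $323.97
Required cushion = 2 × $323.97 = $647.94
Excess over cushion: $1,374.51 − $647.94 = $726.57

$726.57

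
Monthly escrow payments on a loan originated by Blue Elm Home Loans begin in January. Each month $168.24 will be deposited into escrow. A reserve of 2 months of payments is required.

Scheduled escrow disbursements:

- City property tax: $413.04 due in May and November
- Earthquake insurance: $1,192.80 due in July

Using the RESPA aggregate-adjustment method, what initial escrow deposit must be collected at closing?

$764.64

Cushion = 2 × $168.24 = $336.48
Trial balance (start $0, +$168.24 each month, − disbursements):
  Jan: +$168.24 → $168.24
  Feb: +$168.24 → $336.48
  Mar: +$168.24 → $504.72
  Apr: +$168.24 → $672.96
  May: +$168.24 − $413.04 → $428.16
  Jun: +$168.24 → $596.40
  Jul: +$168.24 − $1,192.80 → -$428.16
  Aug: +$168.24 → -$259.92
  Sep: +$168.24 → -$91.68
  Oct: +$168.24 → $76.56
  Nov: +$168.24 − $413.04 → -$168.24
  Dec: +$168.24 → $0.00
Lowest trial balance = -$428.16 (Jul)
Initial deposit = cushion − low point = $336.48 − (-$428.16) = $764.64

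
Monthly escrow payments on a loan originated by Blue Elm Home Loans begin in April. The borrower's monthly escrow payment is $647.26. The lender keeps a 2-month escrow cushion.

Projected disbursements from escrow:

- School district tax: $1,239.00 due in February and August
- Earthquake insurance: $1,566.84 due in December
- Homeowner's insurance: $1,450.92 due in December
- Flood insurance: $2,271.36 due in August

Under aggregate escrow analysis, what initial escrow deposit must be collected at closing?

$1,997.30

Cushion = 2 × $647.26 = $1,294.52
Trial balance (start $0, +$647.26 each month, − disbursements):
  Apr: +$647.26 → $647.26
  May: +$647.26 → $1,294.52
  Jun: +$647.26 → $1,941.78
  Jul: +$647.26 → $2,589.04
  Aug: +$647.26 − $3,510.36 → -$274.06
  Sep: +$647.26 → $373.20
  Oct: +$647.26 → $1,020.46
  Nov: +$647.26 → $1,667.72
  Dec: +$647.26 − $3,017.76 → -$702.78
  Jan: +$647.26 → -$55.52
  Feb: +$647.26 − $1,239.00 → -$647.26
  Mar: +$647.26 → $0.00
Lowest trial balance = -$702.78 (Dec)
Initial deposit = cushion − low point = $1,294.52 − (-$702.78) = $1,997.30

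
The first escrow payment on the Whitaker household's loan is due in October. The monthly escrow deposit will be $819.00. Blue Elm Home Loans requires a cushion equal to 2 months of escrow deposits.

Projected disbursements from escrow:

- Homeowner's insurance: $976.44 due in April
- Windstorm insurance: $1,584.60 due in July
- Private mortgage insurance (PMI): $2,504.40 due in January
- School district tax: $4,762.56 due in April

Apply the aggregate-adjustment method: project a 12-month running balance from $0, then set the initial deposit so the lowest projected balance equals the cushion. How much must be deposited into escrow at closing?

Cushion = 2 × $819.00 = $1,638.00
Trial balance (start $0, +$819.00 each month, − disbursements):
  Oct: +$819.00 → $819.00
  Nov: +$819.00 → $1,638.00
  Dec: +$819.00 → $2,457.00
  Jan: +$819.00 − $2,504.40 → $771.60
  Feb: +$819.00 → $1,590.60
  Mar: +$819.00 → $2,409.60
  Apr: +$819.00 − $5,739.00 → -$2,510.40
  May: +$819.00 → -$1,691.40
  Jun: +$819.00 → -$872.40
  Jul: +$819.00 − $1,584.60 → -$1,638.00
  Aug: +$819.00 → -$819.00
  Sep: +$819.00 → $0.00
Lowest trial balance = -$2,510.40 (Apr)
Initial deposit = cushion − low point = $1,638.00 − (-$2,510.40) = $4,148.40

$4,148.40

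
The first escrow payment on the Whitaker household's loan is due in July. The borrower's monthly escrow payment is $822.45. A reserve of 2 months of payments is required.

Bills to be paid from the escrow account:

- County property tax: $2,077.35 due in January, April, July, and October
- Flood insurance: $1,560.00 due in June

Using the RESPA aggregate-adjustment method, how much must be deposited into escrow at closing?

Cushion = 2 × $822.45 = $1,644.90
Trial balance (start $0, +$822.45 each month, − disbursements):
  Jul: +$822.45 − $2,077.35 → -$1,254.90
  Aug: +$822.45 → -$432.45
  Sep: +$822.45 → $390.00
  Oct: +$822.45 − $2,077.35 → -$864.90
  Nov: +$822.45 → -$42.45
  Dec: +$822.45 → $780.00
  Jan: +$822.45 − $2,077.35 → -$474.90
  Feb: +$822.45 → $347.55
  Mar: +$822.45 → $1,170.00
  Apr: +$822.45 − $2,077.35 → -$84.90
  May: +$822.45 → $737.55
  Jun: +$822.45 − $1,560.00 → $0.00
Lowest trial balance = -$1,254.90 (Jul)
Initial deposit = cushion − low point = $1,644.90 − (-$1,254.90) = $2,899.80

$2,899.80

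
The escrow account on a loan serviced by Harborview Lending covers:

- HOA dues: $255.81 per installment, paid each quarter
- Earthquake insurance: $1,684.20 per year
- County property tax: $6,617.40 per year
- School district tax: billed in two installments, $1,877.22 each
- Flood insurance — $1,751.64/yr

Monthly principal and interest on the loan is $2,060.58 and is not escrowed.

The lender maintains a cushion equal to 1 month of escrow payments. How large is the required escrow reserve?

HOA dues — $255.81 × 4 = $1,023.24
Earthquake insurance — $1,684.20
County property tax — $6,617.40
School district tax — $1,877.22 × 2 = $3,754.44
Flood insurance — $1,751.64
Yearly total = $1,023.24 + $1,684.20 + $6,617.40 + $3,754.44 + $1,751.64 = $14,830.92
Monthly escrow = $14,830.92 / 12 = $1,235.91
Cushion = 1 × $1,235.91 = $1,235.91

$1,235.91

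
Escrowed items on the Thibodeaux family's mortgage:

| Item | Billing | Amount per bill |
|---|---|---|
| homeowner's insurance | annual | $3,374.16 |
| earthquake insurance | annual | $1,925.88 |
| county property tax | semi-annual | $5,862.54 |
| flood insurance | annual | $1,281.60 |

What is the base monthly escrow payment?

$1,525.56

Homeowner's insurance: $3,374.16/yr
Earthquake insurance: $1,925.88/yr
County property tax: $5,862.54 × 2 = $11,725.08/yr
Flood insurance: $1,281.60/yr
Annual escrow total = $3,374.16 + $1,925.88 + $11,725.08 + $1,281.60 = $18,306.72
Per month = $18,306.72 ÷ 12 = $1,525.56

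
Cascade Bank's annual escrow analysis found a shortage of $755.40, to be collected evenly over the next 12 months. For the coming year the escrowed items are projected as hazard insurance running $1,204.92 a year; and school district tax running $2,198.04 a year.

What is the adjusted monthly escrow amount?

$346.53

Hazard insurance — $1,204.92
School district tax — $2,198.04
Total annual escrow = $1,204.92 + $2,198.04 = $3,402.96
Monthly = $3,402.96 ÷ 12 = $283.58
Shortage per month = $755.40 ÷ 12 = $62.95
New monthly escrow = $283.58 + $62.95 = $346.53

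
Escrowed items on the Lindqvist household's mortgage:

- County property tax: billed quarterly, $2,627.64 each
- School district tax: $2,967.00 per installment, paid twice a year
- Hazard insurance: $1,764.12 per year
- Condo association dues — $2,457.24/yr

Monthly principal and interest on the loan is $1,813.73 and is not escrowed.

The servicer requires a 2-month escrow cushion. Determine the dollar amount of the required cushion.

County property tax = $2,627.64 × 4 = $10,510.56/yr
School district tax = $2,967.00 × 2 = $5,934.00/yr
Hazard insurance = $1,764.12/yr
Condo association dues = $2,457.24/yr
Annual escrow total = $20,665.92
Monthly = $20,665.92 ÷ 12 = $1,722.16
Required cushion = 2 × $1,722.16 = $3,444.32

$3,444.32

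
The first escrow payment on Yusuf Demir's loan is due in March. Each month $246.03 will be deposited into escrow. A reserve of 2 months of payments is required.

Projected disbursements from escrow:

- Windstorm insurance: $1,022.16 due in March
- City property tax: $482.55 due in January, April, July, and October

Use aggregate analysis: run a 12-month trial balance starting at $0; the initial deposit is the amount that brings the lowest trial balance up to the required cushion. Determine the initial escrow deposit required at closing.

Cushion = 2 × $246.03 = $492.06
Trial balance (start $0, +$246.03 each month, − disbursements):
  Mar: +$246.03 − $1,022.16 → -$776.13
  Apr: +$246.03 − $482.55 → -$1,012.65
  May: +$246.03 → -$766.62
  Jun: +$246.03 → -$520.59
  Jul: +$246.03 − $482.55 → -$757.11
  Aug: +$246.03 → -$511.08
  Sep: +$246.03 → -$265.05
  Oct: +$246.03 − $482.55 → -$501.57
  Nov: +$246.03 → -$255.54
  Dec: +$246.03 → -$9.51
  Jan: +$246.03 − $482.55 → -$246.03
  Feb: +$246.03 → $0.00
Lowest trial balance = -$1,012.65 (Apr)
Initial deposit = cushion − low point = $492.06 − (-$1,012.65) = $1,504.71

$1,504.71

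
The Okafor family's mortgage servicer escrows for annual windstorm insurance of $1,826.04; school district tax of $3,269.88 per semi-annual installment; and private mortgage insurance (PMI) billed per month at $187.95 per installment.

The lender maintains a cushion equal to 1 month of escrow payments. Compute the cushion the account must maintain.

$885.10

Windstorm insurance = $1,826.04
School district tax = $3,269.88 × 2 = $6,539.76
Private mortgage insurance (PMI) = $187.95 × 12 = $2,255.40
Yearly total = $10,621.20
Base monthly escrow = $10,621.20 ÷ 12 = $885.10
Reserve = 1 × $885.10 = $885.10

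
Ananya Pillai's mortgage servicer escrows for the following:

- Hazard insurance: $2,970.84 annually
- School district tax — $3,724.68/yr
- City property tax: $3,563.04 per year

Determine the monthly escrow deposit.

$854.88

Hazard insurance = $2,970.84/yr
School district tax = $3,724.68/yr
City property tax = $3,563.04/yr
Total per year = $2,970.84 + $3,724.68 + $3,563.04 = $10,258.56
Monthly escrow = $10,258.56 / 12 = $854.88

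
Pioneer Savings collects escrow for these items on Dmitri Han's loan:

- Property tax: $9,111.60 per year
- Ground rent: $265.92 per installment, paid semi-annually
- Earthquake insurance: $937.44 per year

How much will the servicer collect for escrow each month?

Property tax: $9,111.60
Ground rent: $265.92 × 2 = $531.84
Earthquake insurance: $937.44
Combined annual = $10,580.88
Base monthly escrow = $10,580.88 / 12 = $881.74

$881.74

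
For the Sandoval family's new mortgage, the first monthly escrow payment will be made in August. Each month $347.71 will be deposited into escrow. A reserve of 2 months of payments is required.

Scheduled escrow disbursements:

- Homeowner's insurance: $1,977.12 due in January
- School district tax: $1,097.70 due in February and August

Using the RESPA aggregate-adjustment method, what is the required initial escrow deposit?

Cushion = 2 × $347.71 = $695.42
Trial balance (start $0, +$347.71 each month, − disbursements):
  Aug: +$347.71 − $1,097.70 → -$749.99
  Sep: +$347.71 → -$402.28
  Oct: +$347.71 → -$54.57
  Nov: +$347.71 → $293.14
  Dec: +$347.71 → $640.85
  Jan: +$347.71 − $1,977.12 → -$988.56
  Feb: +$347.71 − $1,097.70 → -$1,738.55
  Mar: +$347.71 → -$1,390.84
  Apr: +$347.71 → -$1,043.13
  May: +$347.71 → -$695.42
  Jun: +$347.71 → -$347.71
  Jul: +$347.71 → $0.00
Lowest trial balance = -$1,738.55 (Feb)
Initial deposit = cushion − low point = $695.42 − (-$1,738.55) = $2,433.97

$2,433.97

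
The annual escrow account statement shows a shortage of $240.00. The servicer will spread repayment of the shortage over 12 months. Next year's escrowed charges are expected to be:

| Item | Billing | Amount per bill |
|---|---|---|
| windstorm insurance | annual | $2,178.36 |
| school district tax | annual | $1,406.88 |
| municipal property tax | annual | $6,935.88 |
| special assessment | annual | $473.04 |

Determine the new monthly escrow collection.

Windstorm insurance = $2,178.36/yr
School district tax = $1,406.88/yr
Municipal property tax = $6,935.88/yr
Special assessment = $473.04/yr
Total annual escrow = $10,994.16
Per month = $10,994.16 / 12 = $916.18
Shortage spread = $240.00 / 12 = $20.00/mo
New monthly escrow = $916.18 + $20.00 = $936.18

$936.18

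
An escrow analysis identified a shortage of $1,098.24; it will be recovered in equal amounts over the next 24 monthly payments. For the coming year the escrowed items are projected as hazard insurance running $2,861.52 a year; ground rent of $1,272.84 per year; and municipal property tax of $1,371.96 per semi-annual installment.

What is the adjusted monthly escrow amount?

$618.95

Hazard insurance = $2,861.52 annually
Ground rent = $1,272.84 annually
Municipal property tax = $1,371.96 × 2 = $2,743.92 annually
Total per year = $2,861.52 + $1,272.84 + $2,743.92 = $6,878.28
Base monthly escrow = $6,878.28 ÷ 12 = $573.19
Monthly shortage recovery: $1,098.24 / 24 = $45.76
New monthly escrow = $573.19 + $45.76 = $618.95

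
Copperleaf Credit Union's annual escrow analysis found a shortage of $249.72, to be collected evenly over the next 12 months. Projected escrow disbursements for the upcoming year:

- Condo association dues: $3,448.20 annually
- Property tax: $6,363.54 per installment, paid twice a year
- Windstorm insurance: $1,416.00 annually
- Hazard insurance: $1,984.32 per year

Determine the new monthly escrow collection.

Condo association dues — $3,448.20 annually
Property tax — $6,363.54 × 2 = $12,727.08 annually
Windstorm insurance — $1,416.00 annually
Hazard insurance — $1,984.32 annually
Combined annual = $19,575.60
Monthly escrow = $19,575.60 / 12 = $1,631.30
Shortage spread = $249.72 ÷ 12 = $20.81/mo
Adjusted monthly = $1,631.30 + $20.81 = $1,652.11

$1,652.11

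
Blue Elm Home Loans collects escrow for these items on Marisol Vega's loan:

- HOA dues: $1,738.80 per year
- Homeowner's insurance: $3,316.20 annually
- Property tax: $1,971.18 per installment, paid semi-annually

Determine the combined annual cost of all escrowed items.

HOA dues = $1,738.80
Homeowner's insurance = $3,316.20
Property tax = $1,971.18 × 2 = $3,942.36
Yearly total = $1,738.80 + $3,316.20 + $3,942.36 = $8,997.36

$8,997.36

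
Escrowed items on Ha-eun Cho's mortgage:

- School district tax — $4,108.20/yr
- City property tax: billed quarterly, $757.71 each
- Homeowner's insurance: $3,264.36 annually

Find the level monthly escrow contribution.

$866.95

School district tax: $4,108.20/yr
City property tax: $757.71 × 4 = $3,030.84/yr
Homeowner's insurance: $3,264.36/yr
Yearly total = $4,108.20 + $3,030.84 + $3,264.36 = $10,403.40
Base monthly escrow = $10,403.40 ÷ 12 = $866.95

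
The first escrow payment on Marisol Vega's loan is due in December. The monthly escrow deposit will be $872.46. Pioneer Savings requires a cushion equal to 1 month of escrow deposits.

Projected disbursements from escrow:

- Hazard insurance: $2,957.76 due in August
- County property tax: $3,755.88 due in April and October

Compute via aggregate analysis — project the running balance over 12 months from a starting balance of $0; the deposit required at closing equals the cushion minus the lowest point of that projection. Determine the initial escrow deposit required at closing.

$1,744.92

Cushion = 1 × $872.46 = $872.46
Trial balance (start $0, +$872.46 each month, − disbursements):
  Dec: +$872.46 → $872.46
  Jan: +$872.46 → $1,744.92
  Feb: +$872.46 → $2,617.38
  Mar: +$872.46 → $3,489.84
  Apr: +$872.46 − $3,755.88 → $606.42
  May: +$872.46 → $1,478.88
  Jun: +$872.46 → $2,351.34
  Jul: +$872.46 → $3,223.80
  Aug: +$872.46 − $2,957.76 → $1,138.50
  Sep: +$872.46 → $2,010.96
  Oct: +$872.46 − $3,755.88 → -$872.46
  Nov: +$872.46 → $0.00
Lowest trial balance = -$872.46 (Oct)
Initial deposit = cushion − low point = $872.46 − (-$872.46) = $1,744.92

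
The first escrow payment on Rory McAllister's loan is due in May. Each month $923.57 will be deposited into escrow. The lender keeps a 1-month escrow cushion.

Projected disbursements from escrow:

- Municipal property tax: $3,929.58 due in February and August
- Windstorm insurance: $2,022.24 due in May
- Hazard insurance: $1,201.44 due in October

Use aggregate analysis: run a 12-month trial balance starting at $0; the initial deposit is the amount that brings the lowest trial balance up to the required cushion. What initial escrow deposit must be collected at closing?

Cushion = 1 × $923.57 = $923.57
Trial balance (start $0, +$923.57 each month, − disbursements):
  May: +$923.57 − $2,022.24 → -$1,098.67
  Jun: +$923.57 → -$175.10
  Jul: +$923.57 → $748.47
  Aug: +$923.57 − $3,929.58 → -$2,257.54
  Sep: +$923.57 → -$1,333.97
  Oct: +$923.57 − $1,201.44 → -$1,611.84
  Nov: +$923.57 → -$688.27
  Dec: +$923.57 → $235.30
  Jan: +$923.57 → $1,158.87
  Feb: +$923.57 − $3,929.58 → -$1,847.14
  Mar: +$923.57 → -$923.57
  Apr: +$923.57 → $0.00
Lowest trial balance = -$2,257.54 (Aug)
Initial deposit = cushion − low point = $923.57 − (-$2,257.54) = $3,181.11

$3,181.11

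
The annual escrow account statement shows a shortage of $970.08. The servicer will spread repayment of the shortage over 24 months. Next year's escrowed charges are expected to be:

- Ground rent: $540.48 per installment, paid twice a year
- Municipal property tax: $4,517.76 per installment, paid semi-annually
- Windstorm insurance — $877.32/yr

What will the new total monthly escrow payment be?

$956.57

Ground rent = $540.48 × 2 = $1,080.96 per year
Municipal property tax = $4,517.76 × 2 = $9,035.52 per year
Windstorm insurance = $877.32 per year
Total annual escrow = $10,993.80
Monthly escrow = $10,993.80 ÷ 12 = $916.15
Shortage spread = $970.08 / 24 = $40.42/mo
New monthly escrow = $916.15 + $40.42 = $956.57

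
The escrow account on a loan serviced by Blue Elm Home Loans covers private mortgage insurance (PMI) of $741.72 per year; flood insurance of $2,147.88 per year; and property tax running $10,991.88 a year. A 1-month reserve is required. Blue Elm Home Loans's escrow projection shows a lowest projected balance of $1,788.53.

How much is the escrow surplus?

$631.74

Private mortgage insurance (PMI): $741.72
Flood insurance: $2,147.88
Property tax: $10,991.88
Total annual escrow = $741.72 + $2,147.88 + $10,991.88 = $13,881.48
Per month = $13,881.48 / 12 = $1,156.79
Required reserve = 1 × $1,156.79 = $1,156.79
Surplus = $1,788.53 − $1,156.79 = $631.74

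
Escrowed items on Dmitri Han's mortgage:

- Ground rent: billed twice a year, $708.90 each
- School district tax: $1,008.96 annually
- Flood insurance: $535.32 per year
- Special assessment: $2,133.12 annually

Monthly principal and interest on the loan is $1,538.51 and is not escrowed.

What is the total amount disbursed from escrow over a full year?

Ground rent = $708.90 × 2 = $1,417.80/yr
School district tax = $1,008.96/yr
Flood insurance = $535.32/yr
Special assessment = $2,133.12/yr
Combined annual = $1,417.80 + $1,008.96 + $535.32 + $2,133.12 = $5,095.20

$5,095.20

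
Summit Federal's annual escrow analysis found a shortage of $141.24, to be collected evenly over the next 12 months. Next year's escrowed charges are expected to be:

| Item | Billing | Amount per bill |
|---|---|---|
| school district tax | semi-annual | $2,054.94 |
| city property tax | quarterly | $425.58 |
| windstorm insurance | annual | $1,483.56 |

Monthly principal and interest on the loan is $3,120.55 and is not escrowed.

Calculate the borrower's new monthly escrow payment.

$619.75

School district tax — $2,054.94 × 2 = $4,109.88
City property tax — $425.58 × 4 = $1,702.32
Windstorm insurance — $1,483.56
Yearly total = $7,295.76
Monthly escrow = $7,295.76 ÷ 12 = $607.98
Monthly shortage recovery: $141.24 ÷ 12 = $11.77
New monthly escrow = $607.98 + $11.77 = $619.75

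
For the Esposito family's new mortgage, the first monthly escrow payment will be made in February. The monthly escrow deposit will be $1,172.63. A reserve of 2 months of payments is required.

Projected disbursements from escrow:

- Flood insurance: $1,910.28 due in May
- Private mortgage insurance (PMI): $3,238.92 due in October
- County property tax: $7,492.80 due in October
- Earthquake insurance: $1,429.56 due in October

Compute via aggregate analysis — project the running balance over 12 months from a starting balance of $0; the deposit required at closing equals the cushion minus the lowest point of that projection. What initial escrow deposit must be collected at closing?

$5,863.15

Cushion = 2 × $1,172.63 = $2,345.26
Trial balance (start $0, +$1,172.63 each month, − disbursements):
  Feb: +$1,172.63 → $1,172.63
  Mar: +$1,172.63 → $2,345.26
  Apr: +$1,172.63 → $3,517.89
  May: +$1,172.63 − $1,910.28 → $2,780.24
  Jun: +$1,172.63 → $3,952.87
  Jul: +$1,172.63 → $5,125.50
  Aug: +$1,172.63 → $6,298.13
  Sep: +$1,172.63 → $7,470.76
  Oct: +$1,172.63 − $12,161.28 → -$3,517.89
  Nov: +$1,172.63 → -$2,345.26
  Dec: +$1,172.63 → -$1,172.63
  Jan: +$1,172.63 → $0.00
Lowest trial balance = -$3,517.89 (Oct)
Initial deposit = cushion − low point = $2,345.26 − (-$3,517.89) = $5,863.15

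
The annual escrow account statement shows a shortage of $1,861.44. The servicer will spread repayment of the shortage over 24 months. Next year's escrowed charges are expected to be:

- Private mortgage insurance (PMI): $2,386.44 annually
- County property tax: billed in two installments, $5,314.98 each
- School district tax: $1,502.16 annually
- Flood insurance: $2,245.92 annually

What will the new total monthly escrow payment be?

$1,474.60

Private mortgage insurance (PMI): $2,386.44
County property tax: $5,314.98 × 2 = $10,629.96
School district tax: $1,502.16
Flood insurance: $2,245.92
Annual escrow total = $2,386.44 + $10,629.96 + $1,502.16 + $2,245.92 = $16,764.48
Base monthly escrow = $16,764.48 ÷ 12 = $1,397.04
Shortage per month = $1,861.44 ÷ 24 = $77.56
Adjusted monthly = $1,397.04 + $77.56 = $1,474.60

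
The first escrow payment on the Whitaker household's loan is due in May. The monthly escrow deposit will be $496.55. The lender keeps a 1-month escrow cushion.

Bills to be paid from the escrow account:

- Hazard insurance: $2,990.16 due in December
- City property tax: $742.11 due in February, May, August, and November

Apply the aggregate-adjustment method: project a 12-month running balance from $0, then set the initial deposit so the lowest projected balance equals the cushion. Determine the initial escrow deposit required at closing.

$1,740.64

Cushion = 1 × $496.55 = $496.55
Trial balance (start $0, +$496.55 each month, − disbursements):
  May: +$496.55 − $742.11 → -$245.56
  Jun: +$496.55 → $250.99
  Jul: +$496.55 → $747.54
  Aug: +$496.55 − $742.11 → $501.98
  Sep: +$496.55 → $998.53
  Oct: +$496.55 → $1,495.08
  Nov: +$496.55 − $742.11 → $1,249.52
  Dec: +$496.55 − $2,990.16 → -$1,244.09
  Jan: +$496.55 → -$747.54
  Feb: +$496.55 − $742.11 → -$993.10
  Mar: +$496.55 → -$496.55
  Apr: +$496.55 → $0.00
Lowest trial balance = -$1,244.09 (Dec)
Initial deposit = cushion − low point = $496.55 − (-$1,244.09) = $1,740.64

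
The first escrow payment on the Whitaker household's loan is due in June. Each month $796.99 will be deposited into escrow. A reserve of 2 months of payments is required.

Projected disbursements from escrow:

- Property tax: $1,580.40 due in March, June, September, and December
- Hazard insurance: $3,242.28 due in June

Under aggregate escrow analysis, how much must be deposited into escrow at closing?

Cushion = 2 × $796.99 = $1,593.98
Trial balance (start $0, +$796.99 each month, − disbursements):
  Jun: +$796.99 − $4,822.68 → -$4,025.69
  Jul: +$796.99 → -$3,228.70
  Aug: +$796.99 → -$2,431.71
  Sep: +$796.99 − $1,580.40 → -$3,215.12
  Oct: +$796.99 → -$2,418.13
  Nov: +$796.99 → -$1,621.14
  Dec: +$796.99 − $1,580.40 → -$2,404.55
  Jan: +$796.99 → -$1,607.56
  Feb: +$796.99 → -$810.57
  Mar: +$796.99 − $1,580.40 → -$1,593.98
  Apr: +$796.99 → -$796.99
  May: +$796.99 → $0.00
Lowest trial balance = -$4,025.69 (Jun)
Initial deposit = cushion − low point = $1,593.98 − (-$4,025.69) = $5,619.67

$5,619.67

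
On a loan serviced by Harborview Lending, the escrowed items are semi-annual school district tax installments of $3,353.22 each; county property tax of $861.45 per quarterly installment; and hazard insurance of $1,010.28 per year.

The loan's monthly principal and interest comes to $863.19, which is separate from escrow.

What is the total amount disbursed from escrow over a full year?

$11,162.52

School district tax: $3,353.22 × 2 = $6,706.44 annually
County property tax: $861.45 × 4 = $3,445.80 annually
Hazard insurance: $1,010.28 annually
Annual escrow total = $6,706.44 + $3,445.80 + $1,010.28 = $11,162.52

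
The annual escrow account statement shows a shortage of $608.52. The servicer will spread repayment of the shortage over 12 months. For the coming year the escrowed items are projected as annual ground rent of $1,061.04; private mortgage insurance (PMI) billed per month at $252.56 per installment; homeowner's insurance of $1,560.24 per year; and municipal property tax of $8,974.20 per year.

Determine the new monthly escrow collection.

Ground rent: $1,061.04 per year
Private mortgage insurance (PMI): $252.56 × 12 = $3,030.72 per year
Homeowner's insurance: $1,560.24 per year
Municipal property tax: $8,974.20 per year
Annual escrow total = $14,626.20
Base monthly escrow = $14,626.20 ÷ 12 = $1,218.85
Shortage per month = $608.52 / 12 = $50.71
New monthly escrow = $1,218.85 + $50.71 = $1,269.56

$1,269.56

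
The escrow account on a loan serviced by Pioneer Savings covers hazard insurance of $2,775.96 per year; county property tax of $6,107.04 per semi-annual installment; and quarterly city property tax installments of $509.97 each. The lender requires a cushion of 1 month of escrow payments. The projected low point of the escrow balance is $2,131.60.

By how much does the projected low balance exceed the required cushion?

$712.44

Hazard insurance = $2,775.96 annually
County property tax = $6,107.04 × 2 = $12,214.08 annually
City property tax = $509.97 × 4 = $2,039.88 annually
Yearly total = $17,029.92
Per month = $17,029.92 ÷ 12 = $1,419.16
Required cushion = 1 × $1,419.16 = $1,419.16
Excess over cushion: $2,131.60 − $1,419.16 = $712.44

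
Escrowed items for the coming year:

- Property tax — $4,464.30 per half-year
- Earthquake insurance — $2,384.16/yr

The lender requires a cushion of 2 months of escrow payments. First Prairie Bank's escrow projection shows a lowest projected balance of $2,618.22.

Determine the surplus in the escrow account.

$732.76

Property tax: $4,464.30 × 2 = $8,928.60
Earthquake insurance: $2,384.16
Combined annual = $8,928.60 + $2,384.16 = $11,312.76
Per month = $11,312.76 / 12 = $942.73
Cushion = 2 × $942.73 = $1,885.46
Surplus = $2,618.22 − $1,885.46 = $732.76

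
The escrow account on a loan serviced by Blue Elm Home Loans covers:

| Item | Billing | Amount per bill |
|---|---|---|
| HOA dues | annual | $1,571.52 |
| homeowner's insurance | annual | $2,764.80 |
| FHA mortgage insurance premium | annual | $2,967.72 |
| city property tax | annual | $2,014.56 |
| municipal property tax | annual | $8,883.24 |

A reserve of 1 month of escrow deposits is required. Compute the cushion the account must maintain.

$1,516.82

HOA dues — $1,571.52/yr
Homeowner's insurance — $2,764.80/yr
FHA mortgage insurance premium — $2,967.72/yr
City property tax — $2,014.56/yr
Municipal property tax — $8,883.24/yr
Annual escrow total = $1,571.52 + $2,764.80 + $2,967.72 + $2,014.56 + $8,883.24 = $18,201.84
Monthly = $18,201.84 / 12 = $1,516.82
Required cushion = 1 × $1,516.82 = $1,516.82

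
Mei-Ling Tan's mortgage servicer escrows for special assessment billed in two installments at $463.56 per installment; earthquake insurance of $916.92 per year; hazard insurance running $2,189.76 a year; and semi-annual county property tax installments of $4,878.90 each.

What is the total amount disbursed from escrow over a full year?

Special assessment — $463.56 × 2 = $927.12 annually
Earthquake insurance — $916.92 annually
Hazard insurance — $2,189.76 annually
County property tax — $4,878.90 × 2 = $9,757.80 annually
Total per year = $13,791.60

$13,791.60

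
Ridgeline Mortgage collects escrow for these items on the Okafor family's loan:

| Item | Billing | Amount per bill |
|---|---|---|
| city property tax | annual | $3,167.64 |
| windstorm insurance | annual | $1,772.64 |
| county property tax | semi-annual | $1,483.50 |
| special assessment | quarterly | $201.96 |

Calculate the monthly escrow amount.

City property tax = $3,167.64/yr
Windstorm insurance = $1,772.64/yr
County property tax = $1,483.50 × 2 = $2,967.00/yr
Special assessment = $201.96 × 4 = $807.84/yr
Total annual escrow = $3,167.64 + $1,772.64 + $2,967.00 + $807.84 = $8,715.12
Monthly escrow = $8,715.12 / 12 = $726.26

$726.26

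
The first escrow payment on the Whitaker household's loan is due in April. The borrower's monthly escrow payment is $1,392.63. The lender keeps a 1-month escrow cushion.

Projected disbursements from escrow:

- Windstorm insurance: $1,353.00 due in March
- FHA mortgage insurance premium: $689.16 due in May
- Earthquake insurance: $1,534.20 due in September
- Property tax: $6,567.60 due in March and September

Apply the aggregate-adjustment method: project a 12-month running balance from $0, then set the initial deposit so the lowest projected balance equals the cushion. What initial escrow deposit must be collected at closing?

Cushion = 1 × $1,392.63 = $1,392.63
Trial balance (start $0, +$1,392.63 each month, − disbursements):
  Apr: +$1,392.63 → $1,392.63
  May: +$1,392.63 − $689.16 → $2,096.10
  Jun: +$1,392.63 → $3,488.73
  Jul: +$1,392.63 → $4,881.36
  Aug: +$1,392.63 → $6,273.99
  Sep: +$1,392.63 − $8,101.80 → -$435.18
  Oct: +$1,392.63 → $957.45
  Nov: +$1,392.63 → $2,350.08
  Dec: +$1,392.63 → $3,742.71
  Jan: +$1,392.63 → $5,135.34
  Feb: +$1,392.63 → $6,527.97
  Mar: +$1,392.63 − $7,920.60 → $0.00
Lowest trial balance = -$435.18 (Sep)
Initial deposit = cushion − low point = $1,392.63 − (-$435.18) = $1,827.81

$1,827.81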